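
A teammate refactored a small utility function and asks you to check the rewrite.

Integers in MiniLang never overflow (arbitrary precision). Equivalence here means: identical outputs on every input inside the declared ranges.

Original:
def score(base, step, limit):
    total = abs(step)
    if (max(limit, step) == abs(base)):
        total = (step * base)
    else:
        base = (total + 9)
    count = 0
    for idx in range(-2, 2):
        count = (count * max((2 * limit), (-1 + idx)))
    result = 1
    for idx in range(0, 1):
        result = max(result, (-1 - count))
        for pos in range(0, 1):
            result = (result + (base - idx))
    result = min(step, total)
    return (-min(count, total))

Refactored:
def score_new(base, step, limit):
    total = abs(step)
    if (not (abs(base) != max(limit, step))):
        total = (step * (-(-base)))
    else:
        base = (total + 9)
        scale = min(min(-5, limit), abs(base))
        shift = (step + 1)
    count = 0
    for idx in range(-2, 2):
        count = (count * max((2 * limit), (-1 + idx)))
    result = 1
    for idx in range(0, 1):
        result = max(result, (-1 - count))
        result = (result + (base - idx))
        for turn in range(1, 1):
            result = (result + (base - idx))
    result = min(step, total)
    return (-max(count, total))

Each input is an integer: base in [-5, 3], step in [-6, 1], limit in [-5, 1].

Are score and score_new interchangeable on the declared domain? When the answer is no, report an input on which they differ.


These are not equivalent — on base=-5, step=-6, limit=-5 the outputs split (0 vs -6).
score: total=6, then (max(limit, step) == abs(base)) is false, then base=15, then count=0, then (idx=-2), then count=0, then (idx=-1), then count=0, then (idx=0), then count=0, then (idx=1), then count=0, then result=1, then (idx=0), then result=1, then (pos=0), then result=16, then result=-6, then returns 0
score_new: total=6, then (not (abs(base) != max(limit, step))) is false, then base=15, then scale=-5, then shift=-5, then count=0, then (idx=-2), then count=0, then (idx=-1), then count=0, then (idx=0), then count=0, then (idx=1), then count=0, then result=1, then (idx=0), then result=1, then result=16, then the loop over turn runs zero times, then result=-6, then returns -6
verdict: not equivalent; witness: base=-5, step=-6, limit=-5


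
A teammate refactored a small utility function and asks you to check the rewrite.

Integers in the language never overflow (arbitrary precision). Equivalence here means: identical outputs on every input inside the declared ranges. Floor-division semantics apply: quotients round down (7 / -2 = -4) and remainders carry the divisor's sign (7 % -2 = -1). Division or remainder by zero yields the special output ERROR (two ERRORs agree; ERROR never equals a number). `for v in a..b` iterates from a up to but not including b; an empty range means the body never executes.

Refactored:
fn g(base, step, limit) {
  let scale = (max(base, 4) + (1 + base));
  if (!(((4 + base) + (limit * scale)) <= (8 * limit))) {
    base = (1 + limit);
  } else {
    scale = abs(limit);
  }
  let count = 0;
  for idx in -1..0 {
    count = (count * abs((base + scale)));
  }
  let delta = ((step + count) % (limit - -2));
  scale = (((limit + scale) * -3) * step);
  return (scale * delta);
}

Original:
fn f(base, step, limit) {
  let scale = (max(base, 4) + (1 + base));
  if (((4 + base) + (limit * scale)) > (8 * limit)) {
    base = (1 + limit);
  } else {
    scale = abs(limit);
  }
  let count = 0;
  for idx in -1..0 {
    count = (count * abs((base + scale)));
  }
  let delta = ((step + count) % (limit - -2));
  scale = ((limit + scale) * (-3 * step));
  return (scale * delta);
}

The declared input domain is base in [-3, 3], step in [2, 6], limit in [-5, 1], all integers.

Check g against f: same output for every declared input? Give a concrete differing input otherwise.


The two versions differ — the changes include comparison usage differs; boolean connective usage differs.
Spot check at base=-2, step=6, limit=-1 — f: scale = 3; (((4 + base) + (limit * scale)) > (8 * limit)) -> true; base = 0; count = 0; [idx=-1]; count = 0; delta = 0; scale = -36; return 0. g: scale = 3; (!(((4 + base) + (limit * scale)) <= (8 * limit))) -> true; base = 0; count = 0; [idx=-1]; count = 0; delta = 0; scale = -36; return 0. Both give 0.
Checked all 245 inputs in the declared domain: the outputs agree on every one.
verdict: equivalent


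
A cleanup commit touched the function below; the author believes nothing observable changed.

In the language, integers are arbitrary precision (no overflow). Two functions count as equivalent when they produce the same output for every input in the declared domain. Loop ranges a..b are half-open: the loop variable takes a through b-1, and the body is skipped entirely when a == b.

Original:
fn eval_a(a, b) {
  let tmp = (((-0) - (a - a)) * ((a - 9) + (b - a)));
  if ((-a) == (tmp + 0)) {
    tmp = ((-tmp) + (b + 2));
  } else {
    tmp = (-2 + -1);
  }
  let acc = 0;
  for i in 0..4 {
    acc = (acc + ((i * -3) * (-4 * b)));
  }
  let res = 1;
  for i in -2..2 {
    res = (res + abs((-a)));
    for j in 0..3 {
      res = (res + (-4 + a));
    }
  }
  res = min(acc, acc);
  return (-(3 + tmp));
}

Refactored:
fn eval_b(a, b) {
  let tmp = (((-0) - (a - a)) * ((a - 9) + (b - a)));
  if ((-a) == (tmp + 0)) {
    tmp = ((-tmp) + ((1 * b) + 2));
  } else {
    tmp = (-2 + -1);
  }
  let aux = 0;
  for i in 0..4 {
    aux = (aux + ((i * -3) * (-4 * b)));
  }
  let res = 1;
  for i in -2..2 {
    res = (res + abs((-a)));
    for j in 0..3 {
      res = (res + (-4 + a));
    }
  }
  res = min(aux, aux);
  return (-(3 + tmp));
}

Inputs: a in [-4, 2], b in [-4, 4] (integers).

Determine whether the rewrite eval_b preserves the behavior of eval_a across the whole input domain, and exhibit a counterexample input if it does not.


Behavior is preserved: although local variable names differ; constant usage differs; arithmetic usage differs, the outputs never diverge.
One worked example (a=-4, b=2) — eval_a: tmp becomes 0; next ((-a) == (tmp + 0)) evaluates to false; next tmp becomes -3; next acc becomes 0; next at i=0:; next acc becomes 0; next at i=1:; next acc becomes 24; next at i=2:; next acc becomes 72; next at i=3:; next acc becomes 144; next res becomes 1; next at i=-2:; next res becomes 5; next at j=0:; next res becomes -3; next at j=1:; next res becomes -11; next at j=2:; next res becomes -19; next at i=-1:; next res becomes -15; next at j=0:; next res becomes -23; next at j=1:; next res becomes -31; next at j=2:; next res becomes -39; next at i=0:; next res becomes -35; next at j=0:; next res becomes -43; next at j=1:; next res becomes -51; next at j=2:; next res becomes -59; next at i=1:; next res becomes -55; next at j=0:; next res becomes -63; next at j=1:; next res becomes -71; next at j=2:; next res becomes -79; next res becomes 144; next final value 0; eval_b: tmp becomes 0; next ((-a) == (tmp + 0)) evaluates to false; next tmp becomes -3; next aux becomes 0; next at i=0:; next aux becomes 0; next at i=1:; next aux becomes 24; next at i=2:; next aux becomes 72; next at i=3:; next aux becomes 144; next res becomes 1; next at i=-2:; next res becomes 5; next at j=0:; next res becomes -3; next at j=1:; next res becomes -11; next at j=2:; next res becomes -19; next at i=-1:; next res becomes -15; next at j=0:; next res becomes -23; next at j=1:; next res becomes -31; next at j=2:; next res becomes -39; next at i=0:; next res becomes -35; next at j=0:; next res becomes -43; next at j=1:; next res becomes -51; next at j=2:; next res becomes -59; next at i=1:; next res becomes -55; next at j=0:; next res becomes -63; next at j=1:; next res becomes -71; next at j=2:; next res becomes -79; next res becomes 144; next final value 0; agreement on 0.
Across all 63 domain points the two functions coincide.
verdict: equivalent


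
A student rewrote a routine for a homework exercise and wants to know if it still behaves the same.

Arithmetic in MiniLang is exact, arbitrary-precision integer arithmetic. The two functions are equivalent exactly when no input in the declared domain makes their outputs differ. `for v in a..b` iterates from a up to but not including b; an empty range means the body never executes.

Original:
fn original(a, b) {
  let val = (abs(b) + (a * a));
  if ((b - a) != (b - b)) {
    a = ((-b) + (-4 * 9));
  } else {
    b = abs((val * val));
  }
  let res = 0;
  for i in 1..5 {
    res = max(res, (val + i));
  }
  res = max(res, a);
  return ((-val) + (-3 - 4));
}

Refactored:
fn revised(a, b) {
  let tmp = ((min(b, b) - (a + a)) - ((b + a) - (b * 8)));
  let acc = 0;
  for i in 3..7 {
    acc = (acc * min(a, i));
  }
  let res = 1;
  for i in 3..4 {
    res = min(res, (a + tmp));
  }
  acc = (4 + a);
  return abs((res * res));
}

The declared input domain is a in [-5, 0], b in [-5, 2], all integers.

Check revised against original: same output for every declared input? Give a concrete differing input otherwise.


The rewrite breaks on a=-5, b=-5, where the results are -37 and 900.
original: val = 30; ((b - a) != (b - b)) -> false; b = 900; res = 0; [i=1]; res = 31; [i=2]; res = 32; [i=3]; res = 33; [i=4]; res = 34; res = 34; return -37
revised: tmp = -25; acc = 0; [i=3]; acc = 0; [i=4]; acc = 0; [i=5]; acc = 0; [i=6]; acc = 0; res = 1; [i=3]; res = -30; acc = -1; return 900
verdict: not equivalent; witness: a=-5, b=-5


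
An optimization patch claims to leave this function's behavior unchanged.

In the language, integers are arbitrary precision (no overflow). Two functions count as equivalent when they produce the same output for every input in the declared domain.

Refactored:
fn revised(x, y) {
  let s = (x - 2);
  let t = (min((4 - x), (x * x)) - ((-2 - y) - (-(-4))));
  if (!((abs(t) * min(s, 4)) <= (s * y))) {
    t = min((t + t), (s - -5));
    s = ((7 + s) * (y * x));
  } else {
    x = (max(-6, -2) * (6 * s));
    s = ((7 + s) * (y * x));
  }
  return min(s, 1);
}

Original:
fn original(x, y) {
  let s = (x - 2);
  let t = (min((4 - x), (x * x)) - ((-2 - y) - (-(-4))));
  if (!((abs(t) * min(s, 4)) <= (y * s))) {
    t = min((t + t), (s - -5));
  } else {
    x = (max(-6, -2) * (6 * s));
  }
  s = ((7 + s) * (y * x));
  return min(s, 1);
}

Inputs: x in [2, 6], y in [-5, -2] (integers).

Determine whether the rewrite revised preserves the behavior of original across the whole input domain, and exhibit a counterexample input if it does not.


Although arithmetic usage differs, and statement counts differ, and constant usage differs, 20/20 inputs agree.
verdict: equivalent


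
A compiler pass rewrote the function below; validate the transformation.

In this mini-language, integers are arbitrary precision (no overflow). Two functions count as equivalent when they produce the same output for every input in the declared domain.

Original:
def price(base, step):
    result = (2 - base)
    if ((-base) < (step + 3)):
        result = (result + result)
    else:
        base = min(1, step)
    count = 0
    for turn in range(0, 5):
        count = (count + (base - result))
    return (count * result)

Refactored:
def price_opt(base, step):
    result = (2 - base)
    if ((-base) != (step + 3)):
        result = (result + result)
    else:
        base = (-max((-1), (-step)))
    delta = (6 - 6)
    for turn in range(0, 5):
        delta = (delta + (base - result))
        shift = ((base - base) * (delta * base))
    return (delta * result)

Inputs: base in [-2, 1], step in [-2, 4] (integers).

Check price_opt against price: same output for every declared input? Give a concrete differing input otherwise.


base=-2, step=-2 yields -120 from price but -400 from price_opt.
verdict: not equivalent; witness: base=-2, step=-2


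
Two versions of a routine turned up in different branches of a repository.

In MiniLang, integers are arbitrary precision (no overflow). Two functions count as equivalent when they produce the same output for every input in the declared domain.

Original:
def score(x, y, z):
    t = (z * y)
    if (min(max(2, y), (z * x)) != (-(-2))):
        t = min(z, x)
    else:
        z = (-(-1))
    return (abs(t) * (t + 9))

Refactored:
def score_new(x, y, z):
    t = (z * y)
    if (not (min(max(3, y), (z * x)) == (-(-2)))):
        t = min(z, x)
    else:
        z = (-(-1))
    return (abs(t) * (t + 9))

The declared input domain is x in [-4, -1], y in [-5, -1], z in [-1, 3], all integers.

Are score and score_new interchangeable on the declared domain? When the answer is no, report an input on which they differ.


These are not equivalent — on x=-4, y=-5, z=-1 the outputs split (70 vs 20).
score: t=5, then (min(max(2, y), (z * x)) != (-(-2))) is false, then z=1, then returns 70
score_new: t=5, then (not (min(max(3, y), (z * x)) == (-(-2)))) is true, then t=-4, then returns 20
verdict: not equivalent; witness: x=-4, y=-5, z=-1


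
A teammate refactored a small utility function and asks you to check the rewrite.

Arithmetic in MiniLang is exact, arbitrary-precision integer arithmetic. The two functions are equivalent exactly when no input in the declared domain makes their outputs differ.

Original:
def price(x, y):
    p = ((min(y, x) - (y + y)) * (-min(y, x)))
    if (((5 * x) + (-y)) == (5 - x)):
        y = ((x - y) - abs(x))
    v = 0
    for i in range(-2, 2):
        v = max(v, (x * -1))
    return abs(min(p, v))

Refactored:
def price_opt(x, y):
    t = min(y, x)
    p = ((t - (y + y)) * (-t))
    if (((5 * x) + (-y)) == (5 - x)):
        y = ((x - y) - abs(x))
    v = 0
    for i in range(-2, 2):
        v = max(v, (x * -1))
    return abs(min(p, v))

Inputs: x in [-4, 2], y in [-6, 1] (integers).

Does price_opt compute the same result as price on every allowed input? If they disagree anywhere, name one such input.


Reading the diff, among the changes: local variable names differ, plus statement counts differ, plus min/max/abs usage differs.
Spot check at x=-3, y=-1 — price: p := -3 | (((5 * x) + (-y)) == (5 - x)): false | v := 0 | iter i=-2: | v := 3 | iter i=-1: | v := 3 | iter i=0: | v := 3 | iter i=1: | v := 3 | result 3. price_opt: t := -3 | p := -3 | (((5 * x) + (-y)) == (5 - x)): false | v := 0 | iter i=-2: | v := 3 | iter i=-1: | v := 3 | iter i=0: | v := 3 | iter i=1: | v := 3 | result 3. Both give 3.
Across all 56 domain points the two functions coincide.
verdict: equivalent


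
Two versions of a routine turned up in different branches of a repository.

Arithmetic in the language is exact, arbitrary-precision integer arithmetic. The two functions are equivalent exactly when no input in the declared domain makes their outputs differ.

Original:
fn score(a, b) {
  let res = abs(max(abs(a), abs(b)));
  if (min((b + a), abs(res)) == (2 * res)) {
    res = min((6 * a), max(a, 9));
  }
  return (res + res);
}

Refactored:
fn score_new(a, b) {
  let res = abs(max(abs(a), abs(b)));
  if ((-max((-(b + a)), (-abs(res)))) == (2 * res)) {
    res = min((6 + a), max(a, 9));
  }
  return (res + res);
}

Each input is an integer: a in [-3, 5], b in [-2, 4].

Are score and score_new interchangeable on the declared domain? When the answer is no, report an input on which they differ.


On input a=0, b=0, score returns 0 while score_new returns 12.
verdict: not equivalent; witness: a=0, b=0


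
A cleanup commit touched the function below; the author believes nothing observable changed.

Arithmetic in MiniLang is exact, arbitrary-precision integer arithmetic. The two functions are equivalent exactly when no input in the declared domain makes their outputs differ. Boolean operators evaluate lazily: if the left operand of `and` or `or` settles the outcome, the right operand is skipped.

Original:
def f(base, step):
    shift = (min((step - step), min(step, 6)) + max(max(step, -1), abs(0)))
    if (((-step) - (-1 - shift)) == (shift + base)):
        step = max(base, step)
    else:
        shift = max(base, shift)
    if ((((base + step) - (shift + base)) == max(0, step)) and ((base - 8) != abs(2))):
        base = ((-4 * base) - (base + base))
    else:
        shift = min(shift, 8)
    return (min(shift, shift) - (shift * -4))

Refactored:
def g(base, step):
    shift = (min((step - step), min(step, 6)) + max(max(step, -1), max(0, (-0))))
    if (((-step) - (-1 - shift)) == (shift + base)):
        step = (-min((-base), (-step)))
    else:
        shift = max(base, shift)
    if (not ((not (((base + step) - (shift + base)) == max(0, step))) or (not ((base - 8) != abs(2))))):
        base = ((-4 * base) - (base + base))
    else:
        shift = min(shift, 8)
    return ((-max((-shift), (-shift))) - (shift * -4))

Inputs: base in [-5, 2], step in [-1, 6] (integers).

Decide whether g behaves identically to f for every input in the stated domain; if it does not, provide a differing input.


Side by side, the visible changes include: boolean connective usage differs; and min/max/abs usage differs; and constant usage differs.
One worked example (base=-1, step=4) — f: shift=4, then (((-step) - (-1 - shift)) == (shift + base)) is false, then shift=4, then ((((base + step) - (shift + base)) == max(0, step)) and ((base - 8) != abs(2))) is false, then shift=4, then returns 20; g: shift=4, then (((-step) - (-1 - shift)) == (shift + base)) is false, then shift=4, then (not ((not (((base + step) - (shift + base)) == max(0, step))) or (not ((base - 8) != abs(2))))) is false, then shift=4, then returns 20; agreement on 20.
An exhaustive pass over the 64 declared inputs shows identical outputs.
verdict: equivalent


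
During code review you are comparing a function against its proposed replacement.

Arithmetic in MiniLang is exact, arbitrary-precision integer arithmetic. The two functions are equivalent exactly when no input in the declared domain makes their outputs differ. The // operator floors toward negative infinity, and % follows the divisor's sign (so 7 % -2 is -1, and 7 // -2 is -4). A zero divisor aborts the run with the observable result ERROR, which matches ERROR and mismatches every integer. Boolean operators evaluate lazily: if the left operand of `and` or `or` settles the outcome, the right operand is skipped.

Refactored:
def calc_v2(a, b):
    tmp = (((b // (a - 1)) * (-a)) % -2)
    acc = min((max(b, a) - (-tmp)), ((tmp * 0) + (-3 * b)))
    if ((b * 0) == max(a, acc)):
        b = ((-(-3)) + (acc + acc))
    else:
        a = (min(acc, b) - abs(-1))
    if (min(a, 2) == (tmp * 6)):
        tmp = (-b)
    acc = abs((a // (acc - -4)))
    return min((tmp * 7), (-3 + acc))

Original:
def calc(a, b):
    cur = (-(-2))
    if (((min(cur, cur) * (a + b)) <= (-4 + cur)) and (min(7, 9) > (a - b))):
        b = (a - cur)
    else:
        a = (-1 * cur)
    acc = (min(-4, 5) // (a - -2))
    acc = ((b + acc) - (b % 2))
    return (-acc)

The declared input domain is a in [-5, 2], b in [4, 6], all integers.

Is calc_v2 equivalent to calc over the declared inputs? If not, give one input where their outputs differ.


a=-5, b=4 yields 7 from calc but -7 from calc_v2.
verdict: not equivalent; witness: a=-5, b=4


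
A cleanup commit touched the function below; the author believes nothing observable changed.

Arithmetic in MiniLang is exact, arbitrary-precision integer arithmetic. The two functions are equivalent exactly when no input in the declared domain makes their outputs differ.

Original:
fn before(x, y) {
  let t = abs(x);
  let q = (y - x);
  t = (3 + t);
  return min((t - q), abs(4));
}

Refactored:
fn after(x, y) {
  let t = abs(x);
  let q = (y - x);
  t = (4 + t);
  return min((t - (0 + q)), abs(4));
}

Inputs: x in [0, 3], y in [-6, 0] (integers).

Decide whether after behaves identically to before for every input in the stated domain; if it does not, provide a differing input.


At x=0, y=0: before gives 3, after gives 4.
verdict: not equivalent; witness: x=0, y=0


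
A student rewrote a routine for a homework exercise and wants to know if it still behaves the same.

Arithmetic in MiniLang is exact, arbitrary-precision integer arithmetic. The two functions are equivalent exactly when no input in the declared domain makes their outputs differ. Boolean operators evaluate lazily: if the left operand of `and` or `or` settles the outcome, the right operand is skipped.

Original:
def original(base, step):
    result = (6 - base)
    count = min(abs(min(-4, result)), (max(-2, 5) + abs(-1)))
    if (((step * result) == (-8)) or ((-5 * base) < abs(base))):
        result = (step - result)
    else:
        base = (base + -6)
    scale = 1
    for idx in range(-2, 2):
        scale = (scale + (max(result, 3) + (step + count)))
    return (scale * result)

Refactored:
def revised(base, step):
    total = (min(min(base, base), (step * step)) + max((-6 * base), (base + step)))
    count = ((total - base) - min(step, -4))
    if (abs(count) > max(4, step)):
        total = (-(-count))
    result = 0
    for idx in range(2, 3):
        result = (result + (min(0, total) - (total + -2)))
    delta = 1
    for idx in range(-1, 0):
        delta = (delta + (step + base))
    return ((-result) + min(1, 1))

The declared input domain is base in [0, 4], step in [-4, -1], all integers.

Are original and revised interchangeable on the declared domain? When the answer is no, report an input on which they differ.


There is a counterexample at base=0, step=-4: 150 on one side, -1 on the other.
original: result = 6; count = 4; (((step * result) == (-8)) or ((-5 * base) < abs(base))) -> false; base = -6; scale = 1; [idx=-2]; scale = 7; [idx=-1]; scale = 13; [idx=0]; scale = 19; [idx=1]; scale = 25; return 150
revised: total = 0; count = 4; (abs(count) > max(4, step)) -> false; result = 0; [idx=2]; result = 2; delta = 1; [idx=-1]; delta = -3; return -1
verdict: not equivalent; witness: base=0, step=-4


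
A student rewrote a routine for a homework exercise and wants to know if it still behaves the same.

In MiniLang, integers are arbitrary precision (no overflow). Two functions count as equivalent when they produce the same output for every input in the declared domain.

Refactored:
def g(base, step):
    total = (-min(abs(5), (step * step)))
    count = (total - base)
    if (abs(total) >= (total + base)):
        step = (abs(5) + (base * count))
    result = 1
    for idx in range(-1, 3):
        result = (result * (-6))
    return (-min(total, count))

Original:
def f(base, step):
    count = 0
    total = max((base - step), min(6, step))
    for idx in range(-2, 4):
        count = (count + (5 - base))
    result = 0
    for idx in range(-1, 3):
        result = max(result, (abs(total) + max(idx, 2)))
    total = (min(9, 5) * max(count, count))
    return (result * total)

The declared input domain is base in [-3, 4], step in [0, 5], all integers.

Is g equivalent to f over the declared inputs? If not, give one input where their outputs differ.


Not equivalent: base=-3, step=0 separates them (480 vs 0).
f: count becomes 0; next total becomes 0; next at idx=-2:; next count becomes 8; next at idx=-1:; next count becomes 16; next at idx=0:; next count becomes 24; next at idx=1:; next count becomes 32; next at idx=2:; next count becomes 40; next at idx=3:; next count becomes 48; next result becomes 0; next at idx=-1:; next result becomes 2; next at idx=0:; next result becomes 2; next at idx=1:; next result becomes 2; next at idx=2:; next result becomes 2; next total becomes 240; next final value 480
g: total becomes 0; next count becomes 3; next (abs(total) >= (total + base)) evaluates to true; next step becomes -4; next result becomes 1; next at idx=-1:; next result becomes -6; next at idx=0:; next result becomes 36; next at idx=1:; next result becomes -216; next at idx=2:; next result becomes 1296; next final value 0
verdict: not equivalent; witness: base=-3, step=0


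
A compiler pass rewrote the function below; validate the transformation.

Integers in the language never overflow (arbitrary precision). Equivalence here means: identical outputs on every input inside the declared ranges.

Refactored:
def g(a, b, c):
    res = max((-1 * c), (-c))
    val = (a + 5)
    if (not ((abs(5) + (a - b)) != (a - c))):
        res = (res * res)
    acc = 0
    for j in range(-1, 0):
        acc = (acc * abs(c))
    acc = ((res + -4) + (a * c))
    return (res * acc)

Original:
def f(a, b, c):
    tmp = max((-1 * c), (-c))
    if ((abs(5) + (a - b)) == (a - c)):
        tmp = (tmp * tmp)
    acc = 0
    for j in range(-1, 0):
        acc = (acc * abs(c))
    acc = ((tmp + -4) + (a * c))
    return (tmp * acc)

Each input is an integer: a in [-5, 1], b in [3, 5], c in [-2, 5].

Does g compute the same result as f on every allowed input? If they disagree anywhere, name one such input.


The two are interchangeable: arithmetic usage differs; and boolean connective usage differs; and constant usage differs; and comparison usage differs; and local variable names differ; and statement counts differ, and every declared input agrees.
Spot check at a=-5, b=4, c=4 — f: tmp := -4 | ((abs(5) + (a - b)) == (a - c)): false | acc := 0 | iter j=-1: | acc := 0 | acc := -28 | result 112. g: res := -4 | val := 0 | (not ((abs(5) + (a - b)) != (a - c))): false | acc := 0 | iter j=-1: | acc := 0 | acc := -28 | result 112. Both give 112.
Across all 168 domain points the two functions coincide.
verdict: equivalent


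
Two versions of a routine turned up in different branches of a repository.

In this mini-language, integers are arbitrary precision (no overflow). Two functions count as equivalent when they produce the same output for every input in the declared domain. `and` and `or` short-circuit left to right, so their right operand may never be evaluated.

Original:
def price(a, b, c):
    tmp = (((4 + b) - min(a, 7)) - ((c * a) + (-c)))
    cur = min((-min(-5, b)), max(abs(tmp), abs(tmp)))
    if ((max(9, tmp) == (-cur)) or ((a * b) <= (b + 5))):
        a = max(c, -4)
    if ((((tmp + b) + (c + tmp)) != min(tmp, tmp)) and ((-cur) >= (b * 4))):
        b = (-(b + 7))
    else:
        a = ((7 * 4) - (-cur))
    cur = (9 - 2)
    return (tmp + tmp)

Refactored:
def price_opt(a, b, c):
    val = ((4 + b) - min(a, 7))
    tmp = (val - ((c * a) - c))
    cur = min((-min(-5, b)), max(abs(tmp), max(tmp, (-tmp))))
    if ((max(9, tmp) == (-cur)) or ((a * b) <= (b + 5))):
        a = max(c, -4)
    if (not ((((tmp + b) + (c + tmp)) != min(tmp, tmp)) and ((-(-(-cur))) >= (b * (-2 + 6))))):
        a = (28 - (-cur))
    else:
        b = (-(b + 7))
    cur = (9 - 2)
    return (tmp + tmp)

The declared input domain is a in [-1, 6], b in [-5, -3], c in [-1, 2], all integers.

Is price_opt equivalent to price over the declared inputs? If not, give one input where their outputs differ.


Although boolean connective usage differs, and statement counts differ, and local variable names differ, and constant usage differs, and arithmetic usage differs, and min/max/abs usage differs, 96/96 inputs agree.
verdict: equivalent


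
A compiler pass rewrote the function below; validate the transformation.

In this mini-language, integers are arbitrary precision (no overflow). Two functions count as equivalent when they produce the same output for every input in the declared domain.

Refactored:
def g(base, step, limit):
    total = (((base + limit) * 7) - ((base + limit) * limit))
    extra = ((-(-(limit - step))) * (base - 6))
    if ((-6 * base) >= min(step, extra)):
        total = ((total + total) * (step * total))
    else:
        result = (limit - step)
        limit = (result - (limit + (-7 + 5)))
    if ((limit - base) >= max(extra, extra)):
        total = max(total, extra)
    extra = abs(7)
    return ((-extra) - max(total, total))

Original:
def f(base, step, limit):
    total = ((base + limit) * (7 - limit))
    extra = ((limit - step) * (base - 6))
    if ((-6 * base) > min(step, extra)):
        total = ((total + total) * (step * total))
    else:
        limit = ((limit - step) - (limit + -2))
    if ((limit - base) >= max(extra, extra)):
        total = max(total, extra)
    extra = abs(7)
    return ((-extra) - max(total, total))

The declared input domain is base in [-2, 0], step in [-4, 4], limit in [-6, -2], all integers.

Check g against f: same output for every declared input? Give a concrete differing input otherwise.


These are not equivalent — on base=0, step=0, limit=-6 the outputs split (71 vs -7).
f: total=-78, then extra=36, then ((-6 * base) > min(step, extra)) is false, then limit=2, then ((limit - base) >= max(extra, extra)) is false, then extra=7, then returns 71
g: total=-78, then extra=36, then ((-6 * base) >= min(step, extra)) is true, then total=0, then ((limit - base) >= max(extra, extra)) is false, then extra=7, then returns -7
verdict: not equivalent; witness: base=0, step=0, limit=-6


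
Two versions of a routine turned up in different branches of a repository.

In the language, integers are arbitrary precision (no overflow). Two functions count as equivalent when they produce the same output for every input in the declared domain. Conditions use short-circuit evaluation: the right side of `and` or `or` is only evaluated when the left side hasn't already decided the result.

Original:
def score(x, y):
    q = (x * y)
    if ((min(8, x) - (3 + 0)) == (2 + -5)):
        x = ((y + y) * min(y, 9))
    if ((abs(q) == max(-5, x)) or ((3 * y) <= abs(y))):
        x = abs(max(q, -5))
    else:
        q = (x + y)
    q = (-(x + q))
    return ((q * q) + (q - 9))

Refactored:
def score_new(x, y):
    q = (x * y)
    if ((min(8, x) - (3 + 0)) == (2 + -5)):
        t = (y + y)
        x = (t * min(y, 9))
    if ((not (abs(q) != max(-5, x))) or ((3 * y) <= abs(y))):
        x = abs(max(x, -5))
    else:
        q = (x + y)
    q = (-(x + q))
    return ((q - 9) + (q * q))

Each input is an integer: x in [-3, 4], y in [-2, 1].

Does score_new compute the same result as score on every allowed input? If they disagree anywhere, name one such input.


Evaluate both at x=-3, y=-2.
score: q=6, then ((min(8, x) - (3 + 0)) == (2 + -5)) is false, then ((abs(q) == max(-5, x)) or ((3 * y) <= abs(y))) is true, then x=6, then q=-12, then returns 123
score_new: q=6, then ((min(8, x) - (3 + 0)) == (2 + -5)) is false, then ((not (abs(q) != max(-5, x))) or ((3 * y) <= abs(y))) is true, then x=3, then q=-9, then returns 63
123 against 63: the behavior changed.
verdict: not equivalent; witness: x=-3, y=-2


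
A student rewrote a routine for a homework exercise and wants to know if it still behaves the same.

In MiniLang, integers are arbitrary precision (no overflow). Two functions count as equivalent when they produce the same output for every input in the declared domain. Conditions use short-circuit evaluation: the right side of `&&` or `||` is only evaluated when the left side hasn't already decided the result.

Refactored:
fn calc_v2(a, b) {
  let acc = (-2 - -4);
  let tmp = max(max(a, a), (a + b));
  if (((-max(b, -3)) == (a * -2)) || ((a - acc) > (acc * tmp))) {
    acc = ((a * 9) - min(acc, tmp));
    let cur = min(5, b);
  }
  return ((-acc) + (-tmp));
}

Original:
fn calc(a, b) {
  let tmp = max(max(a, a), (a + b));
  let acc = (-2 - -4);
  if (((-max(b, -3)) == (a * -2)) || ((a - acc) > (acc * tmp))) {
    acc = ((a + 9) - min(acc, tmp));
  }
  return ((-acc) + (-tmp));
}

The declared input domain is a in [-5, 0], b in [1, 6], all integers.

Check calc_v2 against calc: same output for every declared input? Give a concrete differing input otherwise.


a=-5, b=1 yields -4 from calc but 45 from calc_v2.
verdict: not equivalent; witness: a=-5, b=1


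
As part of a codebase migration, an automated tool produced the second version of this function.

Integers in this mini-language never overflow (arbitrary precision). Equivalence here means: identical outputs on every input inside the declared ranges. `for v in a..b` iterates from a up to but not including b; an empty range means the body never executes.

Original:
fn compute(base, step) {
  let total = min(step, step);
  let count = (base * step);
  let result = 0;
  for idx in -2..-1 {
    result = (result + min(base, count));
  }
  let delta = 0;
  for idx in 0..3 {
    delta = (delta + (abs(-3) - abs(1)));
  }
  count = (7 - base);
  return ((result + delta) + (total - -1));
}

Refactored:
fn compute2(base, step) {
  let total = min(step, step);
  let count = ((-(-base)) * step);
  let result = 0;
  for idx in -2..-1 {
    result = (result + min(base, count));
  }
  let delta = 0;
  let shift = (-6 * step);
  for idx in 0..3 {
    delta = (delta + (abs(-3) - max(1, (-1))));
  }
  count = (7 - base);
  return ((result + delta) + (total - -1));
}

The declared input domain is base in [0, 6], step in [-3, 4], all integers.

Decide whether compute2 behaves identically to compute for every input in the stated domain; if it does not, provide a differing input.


Changes here: arithmetic usage differs, plus min/max/abs usage differs, plus statement counts differ, plus local variable names differ, plus constant usage differs; the full 56-point sweep finds no disagreement.
verdict: equivalent


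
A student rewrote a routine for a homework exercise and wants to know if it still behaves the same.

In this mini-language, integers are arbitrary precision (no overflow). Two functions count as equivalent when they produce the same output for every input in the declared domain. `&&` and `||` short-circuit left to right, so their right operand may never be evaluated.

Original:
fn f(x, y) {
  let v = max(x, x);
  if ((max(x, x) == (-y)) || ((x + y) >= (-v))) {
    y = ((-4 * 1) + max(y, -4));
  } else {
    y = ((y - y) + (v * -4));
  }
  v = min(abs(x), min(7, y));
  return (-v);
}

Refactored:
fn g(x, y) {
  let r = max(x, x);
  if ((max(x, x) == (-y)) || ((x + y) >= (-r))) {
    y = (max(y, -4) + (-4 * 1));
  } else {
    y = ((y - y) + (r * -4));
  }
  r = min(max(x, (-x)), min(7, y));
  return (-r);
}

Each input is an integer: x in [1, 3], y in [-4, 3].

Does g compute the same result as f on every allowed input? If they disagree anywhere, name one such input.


This is a faithful refactor — min/max/abs usage differs; also local variable names differ, but the computed results match everywhere.
Spot check at x=2, y=2 — f: v becomes 2; next ((max(x, x) == (-y)) || ((x + y) >= (-v))) evaluates to true; next y becomes -2; next v becomes -2; next final value 2. g: r becomes 2; next ((max(x, x) == (-y)) || ((x + y) >= (-r))) evaluates to true; next y becomes -2; next r becomes -2; next final value 2. Both give 2.
Every one of the 24 inputs gives matching results.
verdict: equivalent


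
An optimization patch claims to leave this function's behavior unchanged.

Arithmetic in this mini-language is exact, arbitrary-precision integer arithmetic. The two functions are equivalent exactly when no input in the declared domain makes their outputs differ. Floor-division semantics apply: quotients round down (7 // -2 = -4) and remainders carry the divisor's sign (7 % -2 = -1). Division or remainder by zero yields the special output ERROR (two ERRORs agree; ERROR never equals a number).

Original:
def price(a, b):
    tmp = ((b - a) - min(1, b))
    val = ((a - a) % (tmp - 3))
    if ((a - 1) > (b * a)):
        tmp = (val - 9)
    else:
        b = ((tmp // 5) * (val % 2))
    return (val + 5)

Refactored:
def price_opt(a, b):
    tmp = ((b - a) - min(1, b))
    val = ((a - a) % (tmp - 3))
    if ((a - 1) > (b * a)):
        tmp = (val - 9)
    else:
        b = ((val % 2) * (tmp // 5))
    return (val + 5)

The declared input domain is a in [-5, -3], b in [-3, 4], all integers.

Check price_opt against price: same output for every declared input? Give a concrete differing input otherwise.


Although same computation, different form, 24/24 inputs agree.
verdict: equivalent


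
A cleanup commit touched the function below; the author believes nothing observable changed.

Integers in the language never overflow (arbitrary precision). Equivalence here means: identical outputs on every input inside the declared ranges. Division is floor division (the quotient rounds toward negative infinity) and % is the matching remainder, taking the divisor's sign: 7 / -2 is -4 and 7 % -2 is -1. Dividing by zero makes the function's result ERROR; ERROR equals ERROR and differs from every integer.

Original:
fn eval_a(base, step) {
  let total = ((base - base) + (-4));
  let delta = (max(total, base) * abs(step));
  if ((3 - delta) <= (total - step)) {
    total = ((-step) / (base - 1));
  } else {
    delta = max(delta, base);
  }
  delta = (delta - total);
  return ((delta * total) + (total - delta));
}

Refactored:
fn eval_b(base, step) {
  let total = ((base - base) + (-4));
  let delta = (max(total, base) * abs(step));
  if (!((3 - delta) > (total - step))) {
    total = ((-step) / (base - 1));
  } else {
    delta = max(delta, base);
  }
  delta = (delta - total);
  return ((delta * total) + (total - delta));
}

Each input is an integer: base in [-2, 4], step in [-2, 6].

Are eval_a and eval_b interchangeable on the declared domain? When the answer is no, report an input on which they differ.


The two versions differ — the changes include comparison usage differs; also boolean connective usage differs.
Spot check at base=2, step=-1 — eval_a: total = -4; delta = 2; ((3 - delta) <= (total - step)) -> false; delta = 2; delta = 6; return -34. eval_b: total = -4; delta = 2; (!((3 - delta) > (total - step))) -> false; delta = 2; delta = 6; return -34. Both give -34.
Checked all 63 inputs in the declared domain: the outputs agree on every one.
verdict: equivalent


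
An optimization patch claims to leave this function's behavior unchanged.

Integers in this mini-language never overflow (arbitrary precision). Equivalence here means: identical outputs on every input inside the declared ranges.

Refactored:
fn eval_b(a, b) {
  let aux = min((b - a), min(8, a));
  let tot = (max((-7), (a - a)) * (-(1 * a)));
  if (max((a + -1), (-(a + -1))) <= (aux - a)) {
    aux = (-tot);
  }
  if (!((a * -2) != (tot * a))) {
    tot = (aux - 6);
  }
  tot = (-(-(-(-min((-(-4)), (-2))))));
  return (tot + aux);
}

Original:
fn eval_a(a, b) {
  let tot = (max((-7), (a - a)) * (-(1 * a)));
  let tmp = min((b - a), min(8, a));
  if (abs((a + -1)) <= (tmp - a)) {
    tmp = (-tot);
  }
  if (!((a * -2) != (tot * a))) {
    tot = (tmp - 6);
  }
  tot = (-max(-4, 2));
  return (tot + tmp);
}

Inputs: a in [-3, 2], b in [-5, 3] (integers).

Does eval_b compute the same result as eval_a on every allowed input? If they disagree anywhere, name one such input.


Although arithmetic usage differs, and min/max/abs usage differs, and constant usage differs, and local variable names differ, 54/54 inputs agree.
verdict: equivalent


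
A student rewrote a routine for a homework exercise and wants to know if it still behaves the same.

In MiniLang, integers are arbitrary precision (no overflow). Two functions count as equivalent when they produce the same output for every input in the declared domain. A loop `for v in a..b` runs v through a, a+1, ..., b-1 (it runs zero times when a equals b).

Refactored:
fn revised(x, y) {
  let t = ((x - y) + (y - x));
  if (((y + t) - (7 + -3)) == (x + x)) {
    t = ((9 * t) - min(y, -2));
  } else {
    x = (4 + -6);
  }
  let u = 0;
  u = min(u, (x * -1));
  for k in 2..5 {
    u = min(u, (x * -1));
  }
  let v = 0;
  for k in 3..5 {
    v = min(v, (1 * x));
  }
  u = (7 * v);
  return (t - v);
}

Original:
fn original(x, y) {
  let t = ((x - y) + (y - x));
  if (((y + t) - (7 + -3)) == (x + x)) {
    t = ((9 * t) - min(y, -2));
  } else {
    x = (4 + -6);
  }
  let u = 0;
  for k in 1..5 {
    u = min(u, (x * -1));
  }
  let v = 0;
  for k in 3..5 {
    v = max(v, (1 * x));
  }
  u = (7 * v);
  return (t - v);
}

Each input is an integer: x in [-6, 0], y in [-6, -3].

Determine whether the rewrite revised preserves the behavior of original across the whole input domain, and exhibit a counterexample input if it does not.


Input x=-6, y=-6: 0 from original versus 2 from revised.
verdict: not equivalent; witness: x=-6, y=-6


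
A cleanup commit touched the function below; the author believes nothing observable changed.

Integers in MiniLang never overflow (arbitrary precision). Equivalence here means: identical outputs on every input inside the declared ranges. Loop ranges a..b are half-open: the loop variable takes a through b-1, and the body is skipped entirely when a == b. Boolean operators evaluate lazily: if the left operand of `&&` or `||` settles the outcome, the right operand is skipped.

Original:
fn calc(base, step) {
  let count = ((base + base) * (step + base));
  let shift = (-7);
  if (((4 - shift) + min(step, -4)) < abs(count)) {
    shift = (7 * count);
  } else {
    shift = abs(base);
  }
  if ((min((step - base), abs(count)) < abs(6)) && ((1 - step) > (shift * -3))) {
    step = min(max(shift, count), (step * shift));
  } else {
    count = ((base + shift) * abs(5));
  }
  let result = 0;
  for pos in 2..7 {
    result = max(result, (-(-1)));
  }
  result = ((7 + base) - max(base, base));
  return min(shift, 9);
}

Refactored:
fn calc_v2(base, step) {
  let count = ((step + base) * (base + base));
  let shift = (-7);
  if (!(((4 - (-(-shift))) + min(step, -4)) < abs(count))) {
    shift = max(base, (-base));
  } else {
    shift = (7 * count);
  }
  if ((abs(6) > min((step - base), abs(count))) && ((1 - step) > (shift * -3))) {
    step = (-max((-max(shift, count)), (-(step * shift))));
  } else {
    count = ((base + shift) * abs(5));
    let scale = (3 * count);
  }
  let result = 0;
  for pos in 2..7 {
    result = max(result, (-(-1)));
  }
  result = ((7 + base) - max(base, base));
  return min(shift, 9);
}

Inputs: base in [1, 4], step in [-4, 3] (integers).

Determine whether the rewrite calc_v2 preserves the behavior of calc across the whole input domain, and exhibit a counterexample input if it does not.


Behavior is preserved: although constant usage differs; and statement counts differ; and comparison usage differs; and boolean connective usage differs; and local variable names differ; and arithmetic usage differs; and min/max/abs usage differs, the outputs never diverge.
As a probe, take base=2, step=0: calc runs count = 8; shift = -7; (((4 - shift) + min(step, -4)) < abs(count)) -> true; shift = 56; ((min((step - base), abs(count)) < abs(6)) && ((1 - step) > (shift * -3))) -> true; step = 0; result = 0; [pos=2]; result = 1; [pos=3]; result = 1; [pos=4]; result = 1; [pos=5]; result = 1; [pos=6]; result = 1; result = 7; return 9; calc_v2 runs count = 8; shift = -7; (!(((4 - (-(-shift))) + min(step, -4)) < abs(count))) -> false; shift = 56; ((abs(6) > min((step - base), abs(count))) && ((1 - step) > (shift * -3))) -> true; step = 0; result = 0; [pos=2]; result = 1; [pos=3]; result = 1; [pos=4]; result = 1; [pos=5]; result = 1; [pos=6]; result = 1; result = 7; return 9; both end at 9.
Sweeping the whole domain (32 inputs) finds no disagreement.
verdict: equivalent
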